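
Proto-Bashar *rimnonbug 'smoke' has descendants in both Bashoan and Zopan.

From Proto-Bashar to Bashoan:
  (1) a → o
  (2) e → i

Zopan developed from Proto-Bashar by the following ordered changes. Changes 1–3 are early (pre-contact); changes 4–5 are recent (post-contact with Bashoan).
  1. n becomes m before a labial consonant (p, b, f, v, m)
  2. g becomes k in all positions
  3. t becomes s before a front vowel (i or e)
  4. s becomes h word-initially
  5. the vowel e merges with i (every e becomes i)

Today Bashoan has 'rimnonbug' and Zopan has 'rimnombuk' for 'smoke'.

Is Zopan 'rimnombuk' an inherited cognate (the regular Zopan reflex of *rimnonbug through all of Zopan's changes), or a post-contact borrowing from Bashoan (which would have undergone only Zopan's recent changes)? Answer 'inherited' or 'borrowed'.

If inherited, *rimnonbug would pass through all of Zopan's changes:
Zopan: start from *rimnonbug.
  rule 1 (nasal place assimilation): rimnonbug → rimnombug
  rule 2 (unconditioned shift): rimnombug → rimnombuk
  rule 3: no change — rimnombuk
  rule 4: no change — rimnombuk
  rule 5: no change — rimnombuk
  ⇒ Zopan rimnombuk
If borrowed from Bashoan 'rimnonbug' after the early changes, it would undergo only the recent ones:
  rule 4 (debuccalisation): no change (rimnonbug)
  rule 5 (vowel merger): no change (rimnonbug)
  ⇒ as a loan: rimnonbug
Zopan 'rimnombuk' matches the inherited outcome exactly, so it is an inherited cognate, not a loan.

inherited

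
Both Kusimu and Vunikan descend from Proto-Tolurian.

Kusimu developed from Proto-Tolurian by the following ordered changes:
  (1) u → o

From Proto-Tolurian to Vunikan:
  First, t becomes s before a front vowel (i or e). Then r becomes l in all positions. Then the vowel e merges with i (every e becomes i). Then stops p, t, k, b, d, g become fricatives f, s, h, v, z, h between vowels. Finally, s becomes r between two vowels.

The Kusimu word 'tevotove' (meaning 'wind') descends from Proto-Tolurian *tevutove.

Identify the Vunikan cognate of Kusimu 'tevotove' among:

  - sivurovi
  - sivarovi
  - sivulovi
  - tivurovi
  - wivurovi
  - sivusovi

Vunikan: start from *tevutove.
  rule 1 (palatalisation): tevutove → sevutove
  rule 2: no change — sevutove
  rule 3 (vowel merger): sevutove → sivutovi
  rule 4 (intervocalic lenition): sivutovi → sivusovi
  rule 5 (rhotacism): sivusovi → sivurovi
  ⇒ Vunikan sivurovi
The other candidates each miss or misapply at least one Vunikan change.

sivurovi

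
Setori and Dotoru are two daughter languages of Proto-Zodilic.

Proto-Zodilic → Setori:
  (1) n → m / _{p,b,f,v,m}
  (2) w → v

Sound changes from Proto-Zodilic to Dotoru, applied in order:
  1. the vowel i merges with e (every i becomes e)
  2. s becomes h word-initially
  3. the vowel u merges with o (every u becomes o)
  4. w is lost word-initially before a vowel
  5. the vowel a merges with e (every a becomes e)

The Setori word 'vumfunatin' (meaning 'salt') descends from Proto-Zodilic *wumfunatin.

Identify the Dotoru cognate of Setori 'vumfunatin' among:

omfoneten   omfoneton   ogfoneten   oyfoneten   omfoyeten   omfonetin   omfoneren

Dotoru: *wumfunatin
  wumfunatin → wumfunaten   [vowel merger]
  wumfunaten (rule 2 does not apply)
  wumfunaten → womfonaten   [vowel merger]
  womfonaten → omfonaten   [glide loss]
  omfonaten → omfoneten   [vowel merger]
  giving Dotoru omfoneten.

omfoneten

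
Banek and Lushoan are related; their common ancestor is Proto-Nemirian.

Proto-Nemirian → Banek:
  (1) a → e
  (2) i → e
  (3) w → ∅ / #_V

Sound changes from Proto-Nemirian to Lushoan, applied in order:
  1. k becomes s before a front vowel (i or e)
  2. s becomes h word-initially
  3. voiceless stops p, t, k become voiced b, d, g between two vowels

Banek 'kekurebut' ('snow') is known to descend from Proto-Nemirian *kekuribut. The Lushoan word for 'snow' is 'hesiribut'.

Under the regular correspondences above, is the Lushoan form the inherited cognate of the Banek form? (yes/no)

no

Derive the expected Lushoan reflex of *kekuribut:
Lushoan: start from *kekuribut.
  rule 1 (palatalisation): kekuribut → sekuribut
  rule 2 (debuccalisation): sekuribut → hekuribut
  rule 3 (intervocalic voicing): hekuribut → heguribut
  ⇒ Lushoan heguribut
The regular Lushoan reflex would be 'heguribut', but the attested form is 'hesiribut'. The correspondence is irregular, so they are not cognates (the Lushoan form has a different source).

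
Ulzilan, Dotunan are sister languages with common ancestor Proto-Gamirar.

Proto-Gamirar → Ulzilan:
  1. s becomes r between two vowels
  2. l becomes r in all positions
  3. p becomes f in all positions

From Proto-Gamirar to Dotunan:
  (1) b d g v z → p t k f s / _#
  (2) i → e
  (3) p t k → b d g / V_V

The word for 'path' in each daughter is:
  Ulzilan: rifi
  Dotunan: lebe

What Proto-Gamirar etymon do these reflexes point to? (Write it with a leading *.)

Position 2: Ulzilan has i, Dotunan has e. Ulzilan preserves i here (none of its changes turn any other segment into i), so the proto-segment is *i.
Position 3: Ulzilan has f, Dotunan has b. Taking the neighbouring segments as reconstructed: Ulzilan f could go back to *p or *f; Dotunan b could go back to *p or *b — the one source consistent with every daughter is *p.
Position 4: Ulzilan has i, Dotunan has e. Ulzilan preserves i here (none of its changes turn any other segment into i), so the proto-segment is *i.
This points to *lipi. Verify forward in each daughter:
Ulzilan: start from *lipi.
  rule 1: no change — lipi
  rule 2 (unconditioned shift): lipi → ripi
  rule 3 (unconditioned shift): ripi → rifi
  ⇒ Ulzilan rifi
Dotunan: start from *lipi.
  rule 1: no change — lipi
  rule 2 (vowel merger): lipi → lepe
  rule 3 (intervocalic voicing): lepe → lebe
  ⇒ Dotunan lebe
Only *lipi yields all of Ulzilan rifi, Dotunan lebe.

*lipi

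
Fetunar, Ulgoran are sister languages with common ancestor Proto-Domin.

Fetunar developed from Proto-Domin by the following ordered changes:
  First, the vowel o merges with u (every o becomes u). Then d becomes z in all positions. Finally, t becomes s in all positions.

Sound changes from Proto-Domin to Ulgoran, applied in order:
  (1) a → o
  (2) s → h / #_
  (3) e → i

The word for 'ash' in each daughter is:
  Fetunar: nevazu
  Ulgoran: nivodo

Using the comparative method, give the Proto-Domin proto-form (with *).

*nevado

Position 4: Fetunar has a, Ulgoran has o. Fetunar preserves a here (none of its changes turn any other segment into a), so the proto-segment is *a.
Position 6: Fetunar has u, Ulgoran has o. Taking the neighbouring segments as reconstructed: Fetunar u could go back to *o or *u; Ulgoran o could go back to *a or *o — the one source consistent with every daughter is *o.
Position 2: Fetunar has e, Ulgoran has i. Fetunar preserves e here (none of its changes turn any other segment into e), so the proto-segment is *e.
Continuing position by position gives *nevado; check it forward:
Fetunar: *nevado
  nevado → nevadu   [vowel merger]
  nevadu → nevazu   [unconditioned shift]
  nevazu (rule 3 does not apply)
  giving Fetunar nevazu.
Ulgoran: start from *nevado.
  rule 1 (vowel merger): nevado → nevodo
  rule 2: no change — nevodo
  rule 3 (vowel merger): nevodo → nivodo
  ⇒ Ulgoran nivodo
Only *nevado yields all of Fetunar nevazu, Ulgoran nivodo.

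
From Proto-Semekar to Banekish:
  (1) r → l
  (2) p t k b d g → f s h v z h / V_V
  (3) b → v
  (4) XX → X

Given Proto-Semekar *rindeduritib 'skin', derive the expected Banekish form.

Banekish: start from *rindeduritib.
  rule 1 (unconditioned shift): rindeduritib → lindedulitib
  rule 2 (intervocalic lenition): lindedulitib → lindezulisib
  rule 3 (unconditioned shift): lindezulisib → lindezulisiv
  rule 4: no change — lindezulisiv
  ⇒ Banekish lindezulisiv

lindezulisiv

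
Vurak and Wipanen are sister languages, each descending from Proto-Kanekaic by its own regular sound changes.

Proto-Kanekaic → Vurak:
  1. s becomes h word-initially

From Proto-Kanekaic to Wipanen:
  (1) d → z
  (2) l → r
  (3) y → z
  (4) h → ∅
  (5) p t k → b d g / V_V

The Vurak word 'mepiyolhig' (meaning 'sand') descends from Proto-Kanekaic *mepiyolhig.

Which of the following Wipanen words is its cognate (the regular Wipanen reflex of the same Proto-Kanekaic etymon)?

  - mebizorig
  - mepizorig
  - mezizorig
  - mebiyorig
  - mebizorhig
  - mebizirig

mebizorig

Wipanen: start from *mepiyolhig.
  rule 1: no change — mepiyolhig
  rule 2 (unconditioned shift): mepiyolhig → mepiyorhig
  rule 3 (unconditioned shift): mepiyorhig → mepizorhig
  rule 4 (h-loss): mepizorhig → mepizorig
  rule 5 (intervocalic voicing): mepizorig → mebizorig
  ⇒ Wipanen mebizorig
Among the options, 'mebizorig' alone shows every Wipanen change applied in order.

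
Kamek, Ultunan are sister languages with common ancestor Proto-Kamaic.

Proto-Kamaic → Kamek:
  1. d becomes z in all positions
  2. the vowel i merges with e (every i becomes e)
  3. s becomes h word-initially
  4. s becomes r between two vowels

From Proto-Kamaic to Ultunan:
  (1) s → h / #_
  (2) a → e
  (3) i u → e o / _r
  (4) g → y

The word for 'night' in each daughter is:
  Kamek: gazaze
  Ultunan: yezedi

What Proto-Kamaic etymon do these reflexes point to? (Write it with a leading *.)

*gazadi

Position 4: Kamek has a, Ultunan has e. Kamek preserves a here (none of its changes turn any other segment into a), so the proto-segment is *a.
Position 2: Kamek has a, Ultunan has e. Kamek preserves a here (none of its changes turn any other segment into a), so the proto-segment is *a.
Continuing position by position gives *gazadi; check it forward:
Kamek: *gazadi > gazazi > gazaze  (by unconditioned shift, vowel merger)
Ultunan: *gazadi > gezedi > yezedi  (by vowel merger, unconditioned shift)
Only *gazadi yields all of Kamek gazaze, Ultunan yezedi.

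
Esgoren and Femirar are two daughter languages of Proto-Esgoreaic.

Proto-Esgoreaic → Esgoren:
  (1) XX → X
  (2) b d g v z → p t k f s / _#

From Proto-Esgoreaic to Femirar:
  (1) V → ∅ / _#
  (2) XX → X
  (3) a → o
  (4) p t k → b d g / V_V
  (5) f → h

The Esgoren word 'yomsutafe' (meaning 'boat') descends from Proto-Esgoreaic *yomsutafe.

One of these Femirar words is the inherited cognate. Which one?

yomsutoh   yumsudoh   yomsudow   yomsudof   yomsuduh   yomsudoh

Femirar: *yomsutafe
  yomsutafe → yomsutaf   [apocope]
  yomsutaf (rule 2 does not apply)
  yomsutaf → yomsutof   [vowel merger]
  yomsutof → yomsudof   [intervocalic voicing]
  yomsudof → yomsudoh   [unconditioned shift]
  giving Femirar yomsudoh.
The other candidates each miss or misapply at least one Femirar change.

yomsudoh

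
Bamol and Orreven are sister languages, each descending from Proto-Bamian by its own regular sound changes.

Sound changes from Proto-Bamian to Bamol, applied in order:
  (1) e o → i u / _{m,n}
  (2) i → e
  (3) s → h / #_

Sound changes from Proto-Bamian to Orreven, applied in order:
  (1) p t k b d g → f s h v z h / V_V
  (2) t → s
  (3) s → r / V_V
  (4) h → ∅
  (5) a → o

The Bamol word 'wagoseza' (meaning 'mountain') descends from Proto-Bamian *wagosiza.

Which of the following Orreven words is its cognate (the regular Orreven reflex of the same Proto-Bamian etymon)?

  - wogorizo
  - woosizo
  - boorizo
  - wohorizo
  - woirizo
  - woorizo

woorizo

Orreven: start from *wagosiza.
  rule 1 (intervocalic lenition): wagosiza → wahosiza
  rule 2: no change — wahosiza
  rule 3 (rhotacism): wahosiza → wahoriza
  rule 4 (h-loss): wahoriza → waoriza
  rule 5 (vowel merger): waoriza → woorizo
  ⇒ Orreven woorizo
Among the options, 'woorizo' alone shows every Orreven change applied in order.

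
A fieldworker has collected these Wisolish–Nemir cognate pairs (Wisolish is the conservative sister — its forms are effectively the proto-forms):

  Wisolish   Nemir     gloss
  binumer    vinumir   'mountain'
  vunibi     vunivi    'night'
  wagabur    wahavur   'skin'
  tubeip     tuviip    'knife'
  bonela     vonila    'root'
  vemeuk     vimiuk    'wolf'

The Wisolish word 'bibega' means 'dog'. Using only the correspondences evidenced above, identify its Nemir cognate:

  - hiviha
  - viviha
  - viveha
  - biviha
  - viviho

viviha

binumer ~ vinumir — Wisolish b corresponds to Nemir v word-initially before a front vowel.
tubeip ~ tuviip — Wisolish b corresponds to Nemir v between vowels (before a front vowel).
bonela ~ vonila — Wisolish e corresponds to Nemir i after a consonant, before a consonant other than r, m, n, p, b, f, v.
wagabur ~ wahavur — Wisolish g corresponds to Nemir h between vowels (before a back vowel).
Applying these to Wisolish 'bibega':
  bibega → vibega   (b→v word-initially before a front vowel)
  vibega → vivega   (b→v between vowels (before a front vowel))
  vivega → viviga   (e→i after a consonant, before a consonant other than r, m, n, p, b, f, v)
  viviga → viviha   (g→h between vowels (before a back vowel))
So the Nemir cognate is 'viviha'.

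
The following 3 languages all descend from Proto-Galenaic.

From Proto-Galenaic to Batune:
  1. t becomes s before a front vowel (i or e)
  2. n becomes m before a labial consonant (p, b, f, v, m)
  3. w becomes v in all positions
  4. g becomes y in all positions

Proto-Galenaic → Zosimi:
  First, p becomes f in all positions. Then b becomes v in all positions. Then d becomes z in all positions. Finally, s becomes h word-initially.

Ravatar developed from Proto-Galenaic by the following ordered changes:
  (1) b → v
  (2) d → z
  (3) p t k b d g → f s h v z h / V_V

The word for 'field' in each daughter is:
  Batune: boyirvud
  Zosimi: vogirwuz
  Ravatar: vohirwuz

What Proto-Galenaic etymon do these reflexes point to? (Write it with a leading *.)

Position 6: Batune has v, Zosimi has w, Ravatar has w. Zosimi preserves w here (none of its changes turn any other segment into w), so the proto-segment is *w.
Position 8: Batune has d, Zosimi has z, Ravatar has z. Batune preserves d here (none of its changes turn any other segment into d), so the proto-segment is *d.
Continuing position by position gives *bogirwud; check it forward:
Batune: *bogirwud > bogirvud > boyirvud  (by unconditioned shift, unconditioned shift)
Zosimi: *bogirwud
  bogirwud (rule 1 does not apply)
  bogirwud → vogirwud   [unconditioned shift]
  vogirwud → vogirwuz   [unconditioned shift]
  vogirwuz (rule 4 does not apply)
  giving Zosimi vogirwuz.
Ravatar: *bogirwud > vogirwud > vogirwuz > vohirwuz  (by unconditioned shift, unconditioned shift, intervocalic lenition)
Only *bogirwud yields all of Batune boyirvud, Zosimi vogirwuz, Ravatar vohirwuz.

*bogirwud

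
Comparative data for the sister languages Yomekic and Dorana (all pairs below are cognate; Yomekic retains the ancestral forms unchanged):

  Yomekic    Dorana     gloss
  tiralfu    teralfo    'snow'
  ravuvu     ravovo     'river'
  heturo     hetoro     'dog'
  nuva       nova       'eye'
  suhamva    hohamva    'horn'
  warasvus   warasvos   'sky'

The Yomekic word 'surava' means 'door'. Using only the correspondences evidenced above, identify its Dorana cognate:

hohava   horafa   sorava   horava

horava

suhamva ~ hohamva — Yomekic s corresponds to Dorana h word-initially before a back vowel.
heturo ~ hetoro — Yomekic u corresponds to Dorana o after a consonant, before r.
Applying these to Yomekic 'surava':
  surava → hurava   (s→h word-initially before a back vowel)
  hurava → horava   (u→o after a consonant, before r)
So the Dorana cognate is 'horava'.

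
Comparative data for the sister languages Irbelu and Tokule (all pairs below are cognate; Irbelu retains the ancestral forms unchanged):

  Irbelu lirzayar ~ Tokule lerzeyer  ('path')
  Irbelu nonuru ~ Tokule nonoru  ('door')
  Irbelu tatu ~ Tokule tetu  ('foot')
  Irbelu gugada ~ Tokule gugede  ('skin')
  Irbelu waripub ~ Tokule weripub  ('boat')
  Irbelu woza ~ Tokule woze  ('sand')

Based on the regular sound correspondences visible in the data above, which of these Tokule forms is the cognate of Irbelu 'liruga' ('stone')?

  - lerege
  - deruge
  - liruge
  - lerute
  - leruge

lirzayar ~ lerzeyer — Irbelu i corresponds to Tokule e after a consonant, before r.
gugada ~ gugede, woza ~ woze — Irbelu a corresponds to Tokule e word-finally.
Applying these to Irbelu 'liruga':
  liruga → leruga   (i→e after a consonant, before r)
  leruga → leruge   (a→e word-finally)
So the Tokule cognate is 'leruge'.

leruge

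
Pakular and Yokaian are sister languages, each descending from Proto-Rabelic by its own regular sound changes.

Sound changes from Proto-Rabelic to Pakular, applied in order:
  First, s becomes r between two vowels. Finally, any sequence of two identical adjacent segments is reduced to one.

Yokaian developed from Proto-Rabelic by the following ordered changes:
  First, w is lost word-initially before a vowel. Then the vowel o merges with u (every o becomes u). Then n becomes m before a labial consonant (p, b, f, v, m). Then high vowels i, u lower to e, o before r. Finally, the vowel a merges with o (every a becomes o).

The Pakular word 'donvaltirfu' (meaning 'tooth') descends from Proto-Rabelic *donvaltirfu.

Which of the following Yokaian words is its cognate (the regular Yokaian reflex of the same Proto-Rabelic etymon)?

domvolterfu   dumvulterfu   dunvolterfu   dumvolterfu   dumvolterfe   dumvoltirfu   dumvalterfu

dumvolterfu

Yokaian: start from *donvaltirfu.
  rule 1: no change — donvaltirfu
  rule 2 (vowel merger): donvaltirfu → dunvaltirfu
  rule 3 (nasal place assimilation): dunvaltirfu → dumvaltirfu
  rule 4 (pre-rhotic lowering): dumvaltirfu → dumvalterfu
  rule 5 (vowel merger): dumvalterfu → dumvolterfu
  ⇒ Yokaian dumvolterfu
Only 'dumvolterfu' matches the regular Yokaian development of *donvaltirfu.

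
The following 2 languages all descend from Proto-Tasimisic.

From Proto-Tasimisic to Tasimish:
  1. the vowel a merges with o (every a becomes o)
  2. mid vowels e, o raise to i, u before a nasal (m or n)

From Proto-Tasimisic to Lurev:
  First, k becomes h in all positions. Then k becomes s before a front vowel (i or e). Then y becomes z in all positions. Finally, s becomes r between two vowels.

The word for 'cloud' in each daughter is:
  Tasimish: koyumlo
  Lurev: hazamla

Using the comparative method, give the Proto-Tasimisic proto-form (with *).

Position 7: Tasimish has o, Lurev has a. Lurev preserves a here (none of its changes turn any other segment into a), so the proto-segment is *a.
Position 1: Tasimish has k, Lurev has h. Tasimish preserves k here (none of its changes turn any other segment into k), so the proto-segment is *k.
This points to *kayamla. Verify forward in each daughter:
Tasimish: start from *kayamla.
  rule 1 (vowel merger): kayamla → koyomlo
  rule 2 (pre-nasal raising): koyomlo → koyumlo
  ⇒ Tasimish koyumlo
Lurev: *kayamla > hayamla > hazamla  (by unconditioned shift, unconditioned shift)
*kayamla is the unique common source.

*kayamla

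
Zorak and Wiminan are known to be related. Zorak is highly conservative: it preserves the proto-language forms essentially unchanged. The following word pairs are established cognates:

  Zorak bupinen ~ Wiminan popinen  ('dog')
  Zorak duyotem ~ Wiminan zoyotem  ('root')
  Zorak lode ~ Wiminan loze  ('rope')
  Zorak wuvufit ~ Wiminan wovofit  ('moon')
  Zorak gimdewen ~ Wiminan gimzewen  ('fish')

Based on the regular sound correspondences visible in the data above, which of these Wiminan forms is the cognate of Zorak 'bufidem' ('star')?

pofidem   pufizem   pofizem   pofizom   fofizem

pofizem

bupinen ~ popinen — Zorak b corresponds to Wiminan p word-initially before a back vowel.
wuvufit ~ wovofit — Zorak u corresponds to Wiminan o after a consonant, before a labial obstruent.
lode ~ loze — Zorak d corresponds to Wiminan z between vowels (before a front vowel).
Applying these to Zorak 'bufidem':
  bufidem → pufidem   (b→p word-initially before a back vowel)
  pufidem → pofidem   (u→o after a consonant, before a labial obstruent)
  pofidem → pofizem   (d→z between vowels (before a front vowel))
So the Wiminan cognate is 'pofizem'.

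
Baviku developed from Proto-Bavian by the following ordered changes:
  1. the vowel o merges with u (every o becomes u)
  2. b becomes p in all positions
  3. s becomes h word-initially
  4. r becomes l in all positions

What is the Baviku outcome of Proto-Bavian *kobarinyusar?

kupalinyusal

Baviku: *kobarinyusar
  kobarinyusar → kubarinyusar   [vowel merger]
  kubarinyusar → kuparinyusar   [unconditioned shift]
  kuparinyusar (rule 3 does not apply)
  kuparinyusar → kupalinyusal   [unconditioned shift]
  giving Baviku kupalinyusal.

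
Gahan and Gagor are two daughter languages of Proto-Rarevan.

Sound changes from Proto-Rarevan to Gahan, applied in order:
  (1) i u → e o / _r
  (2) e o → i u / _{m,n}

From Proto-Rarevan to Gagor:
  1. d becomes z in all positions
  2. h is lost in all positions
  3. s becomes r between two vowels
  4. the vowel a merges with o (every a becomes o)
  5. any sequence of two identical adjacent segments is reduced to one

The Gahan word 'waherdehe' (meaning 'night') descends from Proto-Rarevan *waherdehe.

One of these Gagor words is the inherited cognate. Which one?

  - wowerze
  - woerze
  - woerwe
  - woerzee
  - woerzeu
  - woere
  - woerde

woerze

Gagor: *waherdehe > waherzehe > waerzee > woerzee > woerze  (by unconditioned shift, h-loss, vowel merger, degemination)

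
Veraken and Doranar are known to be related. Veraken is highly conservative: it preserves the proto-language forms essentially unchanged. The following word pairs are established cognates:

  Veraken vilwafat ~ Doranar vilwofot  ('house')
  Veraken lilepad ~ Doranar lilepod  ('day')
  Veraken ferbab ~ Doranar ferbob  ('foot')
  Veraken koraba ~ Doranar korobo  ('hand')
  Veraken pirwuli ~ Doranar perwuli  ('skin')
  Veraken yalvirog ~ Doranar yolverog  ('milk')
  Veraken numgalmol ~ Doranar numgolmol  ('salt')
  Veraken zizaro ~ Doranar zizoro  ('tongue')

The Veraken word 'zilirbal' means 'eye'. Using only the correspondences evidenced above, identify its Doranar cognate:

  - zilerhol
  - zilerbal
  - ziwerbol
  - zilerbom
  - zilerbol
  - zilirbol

pirwuli ~ perwuli, yalvirog ~ yolverog — Veraken i corresponds to Doranar e after a consonant, before r.
vilwafat ~ vilwofot, lilepad ~ lilepod — Veraken a corresponds to Doranar o after a consonant, before a consonant other than r, m, n, p, b, f, v.
Applying these to Veraken 'zilirbal':
  zilirbal → zilerbal   (i→e after a consonant, before r)
  zilerbal → zilerbol   (a→o after a consonant, before a consonant other than r, m, n, p, b, f, v)
So the Doranar cognate is 'zilerbol'.

zilerbol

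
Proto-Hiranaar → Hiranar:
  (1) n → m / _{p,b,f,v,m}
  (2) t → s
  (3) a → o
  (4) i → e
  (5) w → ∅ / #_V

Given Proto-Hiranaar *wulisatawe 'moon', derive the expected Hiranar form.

Hiranar: *wulisatawe
  wulisatawe (rule 1 does not apply)
  wulisatawe → wulisasawe   [unconditioned shift]
  wulisasawe → wulisosowe   [vowel merger]
  wulisosowe → wulesosowe   [vowel merger]
  wulesosowe → ulesosowe   [glide loss]
  giving Hiranar ulesosowe.

ulesosowe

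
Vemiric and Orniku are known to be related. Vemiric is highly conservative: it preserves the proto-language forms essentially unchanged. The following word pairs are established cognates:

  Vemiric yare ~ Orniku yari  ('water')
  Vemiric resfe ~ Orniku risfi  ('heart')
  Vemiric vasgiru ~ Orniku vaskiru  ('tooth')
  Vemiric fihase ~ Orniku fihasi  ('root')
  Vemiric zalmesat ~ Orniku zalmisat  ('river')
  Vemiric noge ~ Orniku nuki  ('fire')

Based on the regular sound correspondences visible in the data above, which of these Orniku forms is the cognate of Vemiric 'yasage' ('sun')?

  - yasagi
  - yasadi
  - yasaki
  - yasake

noge ~ nuki — Vemiric g corresponds to Orniku k between vowels (before a front vowel).
yare ~ yari, resfe ~ risfi — Vemiric e corresponds to Orniku i word-finally.
Applying these to Vemiric 'yasage':
  yasage → yasake   (g→k between vowels (before a front vowel))
  yasake → yasaki   (e→i word-finally)
So the Orniku cognate is 'yasaki'.

yasaki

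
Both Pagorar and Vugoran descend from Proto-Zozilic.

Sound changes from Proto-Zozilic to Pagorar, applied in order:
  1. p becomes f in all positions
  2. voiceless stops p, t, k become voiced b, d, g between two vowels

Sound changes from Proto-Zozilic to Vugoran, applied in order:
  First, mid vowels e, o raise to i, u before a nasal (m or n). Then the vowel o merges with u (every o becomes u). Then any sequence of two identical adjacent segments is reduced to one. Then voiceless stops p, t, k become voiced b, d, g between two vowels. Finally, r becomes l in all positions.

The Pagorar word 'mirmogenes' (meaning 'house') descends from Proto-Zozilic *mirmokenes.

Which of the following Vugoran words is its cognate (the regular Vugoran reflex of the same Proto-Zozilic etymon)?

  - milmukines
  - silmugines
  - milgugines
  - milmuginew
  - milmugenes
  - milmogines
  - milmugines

milmugines

Vugoran: *mirmokenes > mirmokines > mirmukines > mirmugines > milmugines  (by pre-nasal raising, vowel merger, intervocalic voicing, unconditioned shift)
The other candidates each miss or misapply at least one Vugoran change.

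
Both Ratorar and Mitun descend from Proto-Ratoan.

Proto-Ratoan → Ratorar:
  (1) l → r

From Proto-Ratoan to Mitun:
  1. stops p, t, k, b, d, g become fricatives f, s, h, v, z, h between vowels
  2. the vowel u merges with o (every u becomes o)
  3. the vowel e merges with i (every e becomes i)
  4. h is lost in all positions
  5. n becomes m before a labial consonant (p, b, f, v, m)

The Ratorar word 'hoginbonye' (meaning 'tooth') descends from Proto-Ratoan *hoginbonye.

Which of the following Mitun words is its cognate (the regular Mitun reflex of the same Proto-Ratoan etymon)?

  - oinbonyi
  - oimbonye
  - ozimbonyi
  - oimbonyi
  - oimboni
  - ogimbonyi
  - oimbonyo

oimbonyi

Mitun: start from *hoginbonye.
  rule 1 (intervocalic lenition): hoginbonye → hohinbonye
  rule 2: no change — hohinbonye
  rule 3 (vowel merger): hohinbonye → hohinbonyi
  rule 4 (h-loss): hohinbonyi → oinbonyi
  rule 5 (nasal place assimilation): oinbonyi → oimbonyi
  ⇒ Mitun oimbonyi
The other candidates each miss or misapply at least one Mitun change.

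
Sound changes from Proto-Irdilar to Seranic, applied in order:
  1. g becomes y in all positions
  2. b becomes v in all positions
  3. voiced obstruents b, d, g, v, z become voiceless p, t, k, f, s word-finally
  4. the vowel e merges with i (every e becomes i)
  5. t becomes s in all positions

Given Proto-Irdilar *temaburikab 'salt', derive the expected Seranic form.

simavurikaf

Seranic: *temaburikab > temavurikav > temavurikaf > timavurikaf > simavurikaf  (by unconditioned shift, final devoicing, vowel merger, unconditioned shift)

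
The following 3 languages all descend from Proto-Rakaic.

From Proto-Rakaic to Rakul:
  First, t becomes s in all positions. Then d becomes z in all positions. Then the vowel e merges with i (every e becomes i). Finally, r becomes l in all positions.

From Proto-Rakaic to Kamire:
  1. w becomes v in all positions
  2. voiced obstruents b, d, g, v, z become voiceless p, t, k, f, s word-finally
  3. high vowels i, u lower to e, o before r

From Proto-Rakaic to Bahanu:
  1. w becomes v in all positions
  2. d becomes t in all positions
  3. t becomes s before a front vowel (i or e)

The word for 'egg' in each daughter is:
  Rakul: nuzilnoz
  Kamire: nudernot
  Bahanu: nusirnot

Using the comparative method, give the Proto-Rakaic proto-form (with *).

Position 8: Rakul has z, Kamire has t, Bahanu has t. Taking the neighbouring segments as reconstructed: Rakul z could go back to *d or *z; Kamire t could go back to *t or *d; Bahanu t could go back to *t or *d — the one source consistent with every daughter is *d.
Position 3: Rakul has z, Kamire has d, Bahanu has s. Kamire preserves d here (none of its changes turn any other segment into d), so the proto-segment is *d.
Position 5: Rakul has l, Kamire has r, Bahanu has r. Kamire preserves r here (none of its changes turn any other segment into r), so the proto-segment is *r.
This points to *nudirnod. Verify forward in each daughter:
Rakul: *nudirnod > nuzirnoz > nuzilnoz  (by unconditioned shift, unconditioned shift)
Kamire: *nudirnod
  nudirnod (rule 1 does not apply)
  nudirnod → nudirnot   [final devoicing]
  nudirnot → nudernot   [pre-rhotic lowering]
  giving Kamire nudernot.
Bahanu: start from *nudirnod.
  rule 1: no change — nudirnod
  rule 2 (unconditioned shift): nudirnod → nutirnot
  rule 3 (palatalisation): nutirnot → nusirnot
  ⇒ Bahanu nusirnot
No other proto-form is consistent with every reflex, so the reconstruction is *nudirnod.

*nudirnod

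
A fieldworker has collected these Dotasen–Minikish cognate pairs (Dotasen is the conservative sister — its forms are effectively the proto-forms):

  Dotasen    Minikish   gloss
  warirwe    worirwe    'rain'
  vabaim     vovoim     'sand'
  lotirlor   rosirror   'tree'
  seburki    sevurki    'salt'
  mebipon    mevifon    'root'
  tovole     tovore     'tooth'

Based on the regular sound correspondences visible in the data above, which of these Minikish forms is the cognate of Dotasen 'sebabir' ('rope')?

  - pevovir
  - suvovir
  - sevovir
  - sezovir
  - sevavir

sevovir

vabaim ~ vovoim — Dotasen b corresponds to Minikish v between vowels (before a back vowel).
vabaim ~ vovoim — Dotasen a corresponds to Minikish o after a consonant, before a labial obstruent.
mebipon ~ mevifon — Dotasen b corresponds to Minikish v between vowels (before a front vowel).
Applying these to Dotasen 'sebabir':
  sebabir → sevabir   (b→v between vowels (before a back vowel))
  sevabir → sevobir   (a→o after a consonant, before a labial obstruent)
  sevobir → sevovir   (b→v between vowels (before a front vowel))
So the Minikish cognate is 'sevovir'.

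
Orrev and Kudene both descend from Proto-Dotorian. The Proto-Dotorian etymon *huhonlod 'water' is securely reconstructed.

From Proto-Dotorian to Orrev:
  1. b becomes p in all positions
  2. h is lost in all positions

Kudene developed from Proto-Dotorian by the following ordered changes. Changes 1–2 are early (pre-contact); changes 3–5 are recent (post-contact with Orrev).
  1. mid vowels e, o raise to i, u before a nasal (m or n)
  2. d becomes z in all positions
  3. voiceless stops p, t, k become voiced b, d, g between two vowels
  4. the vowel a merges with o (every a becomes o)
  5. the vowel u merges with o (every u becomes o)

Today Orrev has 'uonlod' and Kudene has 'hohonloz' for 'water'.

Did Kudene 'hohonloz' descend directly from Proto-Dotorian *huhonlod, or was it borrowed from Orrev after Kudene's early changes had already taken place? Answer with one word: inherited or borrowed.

inherited

If inherited, *huhonlod would pass through all of Kudene's changes:
Kudene: start from *huhonlod.
  rule 1 (pre-nasal raising): huhonlod → huhunlod
  rule 2 (unconditioned shift): huhunlod → huhunloz
  rule 3: no change — huhunloz
  rule 4: no change — huhunloz
  rule 5 (vowel merger): huhunloz → hohonloz
  ⇒ Kudene hohonloz
If borrowed from Orrev 'uonlod' after the early changes, it would undergo only the recent ones:
  rule 3 (intervocalic voicing): no change (uonlod)
  rule 4 (vowel merger): no change (uonlod)
  rule 5 (vowel merger): uonlod → oonlod
  ⇒ as a loan: oonlod
Kudene 'hohonloz' matches the inherited outcome exactly, so it is an inherited cognate, not a loan.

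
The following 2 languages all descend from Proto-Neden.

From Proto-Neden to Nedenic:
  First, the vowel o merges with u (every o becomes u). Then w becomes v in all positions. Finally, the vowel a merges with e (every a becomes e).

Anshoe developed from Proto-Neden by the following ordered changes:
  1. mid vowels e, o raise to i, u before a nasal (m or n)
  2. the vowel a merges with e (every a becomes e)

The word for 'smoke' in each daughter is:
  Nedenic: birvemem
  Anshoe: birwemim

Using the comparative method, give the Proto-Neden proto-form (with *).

*birwamem

Position 5: Nedenic has e, Anshoe has e. Taking the neighbouring segments as reconstructed: Nedenic e could go back to *a or *e; Anshoe e can only go back to *a — the one source consistent with every daughter is *a.
Position 7: Nedenic has e, Anshoe has i. Taking the neighbouring segments as reconstructed: Nedenic e could go back to *a or *e; Anshoe i could go back to *e or *i — the one source consistent with every daughter is *e.
Continuing position by position gives *birwamem; check it forward:
Nedenic: start from *birwamem.
  rule 1: no change — birwamem
  rule 2 (unconditioned shift): birwamem → birvamem
  rule 3 (vowel merger): birvamem → birvemem
  ⇒ Nedenic birvemem
Anshoe: *birwamem
  birwamem → birwamim   [pre-nasal raising]
  birwamim → birwemim   [vowel merger]
  giving Anshoe birwemim.
No other proto-form is consistent with every reflex, so the reconstruction is *birwamem.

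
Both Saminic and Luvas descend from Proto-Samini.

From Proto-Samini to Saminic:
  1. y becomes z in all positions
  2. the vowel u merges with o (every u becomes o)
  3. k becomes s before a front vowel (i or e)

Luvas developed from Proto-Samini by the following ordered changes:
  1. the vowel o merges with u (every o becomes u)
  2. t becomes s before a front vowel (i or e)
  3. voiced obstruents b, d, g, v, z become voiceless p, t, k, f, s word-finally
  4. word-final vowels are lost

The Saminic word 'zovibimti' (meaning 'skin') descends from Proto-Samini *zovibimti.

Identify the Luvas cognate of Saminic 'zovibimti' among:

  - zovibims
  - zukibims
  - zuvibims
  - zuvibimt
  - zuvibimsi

zuvibims

Luvas: *zovibimti
  zovibimti → zuvibimti   [vowel merger]
  zuvibimti → zuvibimsi   [palatalisation]
  zuvibimsi (rule 3 does not apply)
  zuvibimsi → zuvibims   [apocope]
  giving Luvas zuvibims.
Among the options, 'zuvibims' alone shows every Luvas change applied in order.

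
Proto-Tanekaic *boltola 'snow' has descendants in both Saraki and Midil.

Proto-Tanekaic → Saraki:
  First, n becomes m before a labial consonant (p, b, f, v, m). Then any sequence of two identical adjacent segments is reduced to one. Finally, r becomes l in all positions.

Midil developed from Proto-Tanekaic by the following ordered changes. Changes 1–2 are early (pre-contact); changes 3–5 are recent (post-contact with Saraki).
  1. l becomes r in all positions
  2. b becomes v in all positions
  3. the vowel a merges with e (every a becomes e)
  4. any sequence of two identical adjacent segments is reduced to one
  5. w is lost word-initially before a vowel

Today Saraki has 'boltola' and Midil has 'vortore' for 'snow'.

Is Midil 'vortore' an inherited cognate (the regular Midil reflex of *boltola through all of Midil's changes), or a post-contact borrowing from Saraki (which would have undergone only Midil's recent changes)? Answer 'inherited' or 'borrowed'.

inherited

If inherited, *boltola would pass through all of Midil's changes:
Midil: *boltola
  boltola → bortora   [unconditioned shift]
  bortora → vortora   [unconditioned shift]
  vortora → vortore   [vowel merger]
  vortore (rule 4 does not apply)
  vortore (rule 5 does not apply)
  giving Midil vortore.
If borrowed from Saraki 'boltola' after the early changes, it would undergo only the recent ones:
  rule 3 (vowel merger): boltola → boltole
  rule 4 (degemination): no change (boltole)
  rule 5 (glide loss): no change (boltole)
  ⇒ as a loan: boltole
Midil 'vortore' matches the inherited outcome exactly, so it is an inherited cognate, not a loan.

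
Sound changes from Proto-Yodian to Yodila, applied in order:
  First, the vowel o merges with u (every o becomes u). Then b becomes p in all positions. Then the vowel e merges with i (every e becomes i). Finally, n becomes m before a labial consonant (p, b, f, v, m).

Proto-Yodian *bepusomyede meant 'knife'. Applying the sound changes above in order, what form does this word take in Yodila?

pipusumyidi

Yodila: start from *bepusomyede.
  rule 1 (vowel merger): bepusomyede → bepusumyede
  rule 2 (unconditioned shift): bepusumyede → pepusumyede
  rule 3 (vowel merger): pepusumyede → pipusumyidi
  rule 4: no change — pipusumyidi
  ⇒ Yodila pipusumyidi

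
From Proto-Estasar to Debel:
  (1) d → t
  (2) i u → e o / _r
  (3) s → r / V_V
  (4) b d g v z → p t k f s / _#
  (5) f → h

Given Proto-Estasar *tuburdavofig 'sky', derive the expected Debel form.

tubortavohik

Debel: *tuburdavofig > tuburtavofig > tubortavofig > tubortavofik > tubortavohik  (by unconditioned shift, pre-rhotic lowering, final devoicing, unconditioned shift)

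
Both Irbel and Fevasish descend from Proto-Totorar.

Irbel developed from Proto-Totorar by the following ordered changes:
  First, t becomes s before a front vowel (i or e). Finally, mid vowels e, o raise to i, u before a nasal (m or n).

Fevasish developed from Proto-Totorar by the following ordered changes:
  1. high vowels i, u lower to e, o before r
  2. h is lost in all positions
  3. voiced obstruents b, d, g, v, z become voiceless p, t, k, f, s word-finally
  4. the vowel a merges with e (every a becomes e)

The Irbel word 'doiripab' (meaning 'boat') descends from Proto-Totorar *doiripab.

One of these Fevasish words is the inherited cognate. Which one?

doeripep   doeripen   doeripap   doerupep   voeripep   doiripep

Fevasish: *doiripab
  doiripab → doeripab   [pre-rhotic lowering]
  doeripab (rule 2 does not apply)
  doeripab → doeripap   [final devoicing]
  doeripap → doeripep   [vowel merger]
  giving Fevasish doeripep.
Among the options, 'doeripep' alone shows every Fevasish change applied in order.

doeripep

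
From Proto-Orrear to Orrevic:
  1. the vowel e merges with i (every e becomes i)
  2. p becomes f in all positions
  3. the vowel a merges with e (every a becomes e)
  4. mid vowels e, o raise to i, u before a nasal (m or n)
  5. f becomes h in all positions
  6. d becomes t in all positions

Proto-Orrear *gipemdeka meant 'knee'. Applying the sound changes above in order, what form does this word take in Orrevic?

Orrevic: start from *gipemdeka.
  rule 1 (vowel merger): gipemdeka → gipimdika
  rule 2 (unconditioned shift): gipimdika → gifimdika
  rule 3 (vowel merger): gifimdika → gifimdike
  rule 4: no change — gifimdike
  rule 5 (unconditioned shift): gifimdike → gihimdike
  rule 6 (unconditioned shift): gihimdike → gihimtike
  ⇒ Orrevic gihimtike

gihimtike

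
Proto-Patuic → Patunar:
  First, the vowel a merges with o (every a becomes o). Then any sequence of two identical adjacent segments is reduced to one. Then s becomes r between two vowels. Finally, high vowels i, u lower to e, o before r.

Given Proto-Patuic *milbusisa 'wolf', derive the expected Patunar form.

milborero

Patunar: *milbusisa > milbusiso > milburiro > milborero  (by vowel merger, rhotacism, pre-rhotic lowering)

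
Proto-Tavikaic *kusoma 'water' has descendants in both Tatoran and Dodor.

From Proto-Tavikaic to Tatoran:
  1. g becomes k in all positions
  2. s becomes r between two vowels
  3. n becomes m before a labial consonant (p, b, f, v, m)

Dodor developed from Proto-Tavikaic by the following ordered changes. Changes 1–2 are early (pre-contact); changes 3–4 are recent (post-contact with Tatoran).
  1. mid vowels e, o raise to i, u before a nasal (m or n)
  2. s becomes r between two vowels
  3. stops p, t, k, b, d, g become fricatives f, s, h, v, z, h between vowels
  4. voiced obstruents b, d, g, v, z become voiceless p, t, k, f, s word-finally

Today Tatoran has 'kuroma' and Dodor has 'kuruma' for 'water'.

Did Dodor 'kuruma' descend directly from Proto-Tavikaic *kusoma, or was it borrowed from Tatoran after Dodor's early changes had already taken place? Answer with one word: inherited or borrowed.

inherited

If inherited, *kusoma would pass through all of Dodor's changes:
Dodor: *kusoma > kusuma > kuruma  (by pre-nasal raising, rhotacism)
If borrowed from Tatoran 'kuroma' after the early changes, it would undergo only the recent ones:
  rule 3 (intervocalic lenition): no change (kuroma)
  rule 4 (final devoicing): no change (kuroma)
  ⇒ as a loan: kuroma
Dodor 'kuruma' matches the inherited outcome exactly, so it is an inherited cognate, not a loan.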